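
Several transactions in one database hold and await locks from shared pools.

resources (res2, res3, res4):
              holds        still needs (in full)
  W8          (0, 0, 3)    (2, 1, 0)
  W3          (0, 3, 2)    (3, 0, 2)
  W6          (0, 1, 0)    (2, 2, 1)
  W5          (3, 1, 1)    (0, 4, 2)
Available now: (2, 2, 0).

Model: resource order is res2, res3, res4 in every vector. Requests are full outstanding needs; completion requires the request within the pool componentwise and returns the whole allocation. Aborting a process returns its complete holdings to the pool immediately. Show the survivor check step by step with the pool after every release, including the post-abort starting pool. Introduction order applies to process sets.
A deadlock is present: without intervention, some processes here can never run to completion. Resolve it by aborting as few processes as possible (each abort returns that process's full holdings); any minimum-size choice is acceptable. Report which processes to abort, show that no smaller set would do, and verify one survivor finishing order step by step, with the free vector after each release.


Abort W5.
Key observation: W3 was stuck for good until W5 gave back (3, 1, 1); in the order shown it finishes at step 3.
Why nothing smaller works: aborting no one leaves the state deadlocked as given.
Survivors finish in the order: W6, W8, W3. Step-by-step check (pool after the aborts first):
  pool = (5, 3, 1)
  W6 needs (2, 2, 1) <= (5, 3, 1) -> finishes; pool += (0, 1, 0) = (5, 4, 1)
  W8 needs (2, 1, 0) <= (5, 4, 1) -> finishes; pool += (0, 0, 3) = (5, 4, 4)
  W3 needs (3, 0, 2) <= (5, 4, 4) -> finishes; pool += (0, 3, 2) = (5, 7, 6)


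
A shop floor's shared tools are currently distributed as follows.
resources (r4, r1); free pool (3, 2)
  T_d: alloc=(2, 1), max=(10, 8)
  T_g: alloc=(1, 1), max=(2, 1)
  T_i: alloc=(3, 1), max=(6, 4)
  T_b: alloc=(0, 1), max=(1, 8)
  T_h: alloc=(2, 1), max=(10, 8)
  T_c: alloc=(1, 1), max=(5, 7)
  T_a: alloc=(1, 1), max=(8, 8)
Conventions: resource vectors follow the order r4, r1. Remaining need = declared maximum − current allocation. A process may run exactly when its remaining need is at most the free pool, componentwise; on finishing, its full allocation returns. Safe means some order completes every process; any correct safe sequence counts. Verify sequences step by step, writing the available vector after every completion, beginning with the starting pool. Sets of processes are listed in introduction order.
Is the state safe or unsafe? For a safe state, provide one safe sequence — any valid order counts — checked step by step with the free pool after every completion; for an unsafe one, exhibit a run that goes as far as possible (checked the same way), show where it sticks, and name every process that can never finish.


UNSAFE — no complete ordering exists.
Key observation: the wall is r1: completing T_g, T_i brings the pool only to (7, 4), and all the rest need more.
A maximal execution: T_g, T_i — then nothing else fits. Check, step by step:
  pool = (3, 2)
  run T_g (needs (1, 0), free (3, 2)); after release of (1, 1) the pool is (4, 3)
  run T_i (needs (3, 3), free (4, 3)); after release of (3, 1) the pool is (7, 4)
  T_d cannot run: need (8, 7) vs free (7, 4) (insufficient r4 and r1)
  T_b cannot run: need (1, 7) vs free (7, 4) (insufficient r1)
  T_h cannot run: need (8, 7) vs free (7, 4) (insufficient r4 and r1)
  T_c cannot run: need (4, 6) vs free (7, 4) (insufficient r1)
  T_a cannot run: need (7, 7) vs free (7, 4) (insufficient r1)
Never able to finish: T_d, T_b, T_h, T_c and T_a.


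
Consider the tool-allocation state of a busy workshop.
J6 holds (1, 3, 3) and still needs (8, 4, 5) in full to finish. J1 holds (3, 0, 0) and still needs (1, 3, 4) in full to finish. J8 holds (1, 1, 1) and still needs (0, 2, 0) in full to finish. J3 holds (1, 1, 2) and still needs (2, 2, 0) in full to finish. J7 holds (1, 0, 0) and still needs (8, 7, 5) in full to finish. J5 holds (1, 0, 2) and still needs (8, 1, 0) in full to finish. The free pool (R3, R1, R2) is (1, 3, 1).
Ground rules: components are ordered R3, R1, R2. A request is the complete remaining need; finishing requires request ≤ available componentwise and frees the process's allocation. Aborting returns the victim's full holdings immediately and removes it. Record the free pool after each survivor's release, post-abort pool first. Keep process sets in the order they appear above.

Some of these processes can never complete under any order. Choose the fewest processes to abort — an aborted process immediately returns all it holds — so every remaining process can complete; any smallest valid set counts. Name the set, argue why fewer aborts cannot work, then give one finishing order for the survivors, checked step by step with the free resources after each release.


Abort J6 and J7.
Key observation: aborting J6 and J7 returns (2, 3, 3), and J5 — hopeless before — runs at step 4 with the returned capacity in the pool.
No one abort is enough; case by case: J6 alone leaves J7 blocked (short on R3); J1 alone leaves J6 blocked (short on R3 and R2); J8 alone leaves J6 blocked (short on R3 and R2); J3 alone leaves J6 blocked (short on R3 and R2); J7 alone leaves J6 blocked (short on R3 and R2); J5 alone leaves J6 blocked (short on R3).
The survivors complete as J3, J1, J8, J5. Verifying each step (starting from the post-abort pool):
  pool = (3, 6, 4)
  run J3 (needs (2, 2, 0), free (3, 6, 4)); after release of (1, 1, 2) the pool is (4, 7, 6)
  run J1 (needs (1, 3, 4), free (4, 7, 6)); after release of (3, 0, 0) the pool is (7, 7, 6)
  run J8 (needs (0, 2, 0), free (7, 7, 6)); after release of (1, 1, 1) the pool is (8, 8, 7)
  run J5 (needs (8, 1, 0), free (8, 8, 7)); after release of (1, 0, 2) the pool is (9, 8, 9)


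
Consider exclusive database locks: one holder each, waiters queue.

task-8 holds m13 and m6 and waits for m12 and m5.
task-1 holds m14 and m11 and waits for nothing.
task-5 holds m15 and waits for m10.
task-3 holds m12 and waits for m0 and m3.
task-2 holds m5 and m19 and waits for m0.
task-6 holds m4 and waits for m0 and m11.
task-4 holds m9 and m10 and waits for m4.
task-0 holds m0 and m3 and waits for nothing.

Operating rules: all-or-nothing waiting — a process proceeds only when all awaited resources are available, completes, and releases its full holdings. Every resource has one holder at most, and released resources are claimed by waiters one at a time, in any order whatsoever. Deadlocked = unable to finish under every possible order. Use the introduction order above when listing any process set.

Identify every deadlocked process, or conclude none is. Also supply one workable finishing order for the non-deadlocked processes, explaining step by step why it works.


No process is deadlocked.
Key observation: all waits point, directly or indirectly, at processes that can finish, so nothing is permanently blocked.
A valid finishing order for the others: task-0, task-1, task-3, task-6, task-2, task-4, task-8, task-5.
Verifying each step:
  task-0 waits on nothing -> runs at once and releases m0 and m3
  task-1 waits on nothing -> runs at once and releases m14 and m11
  task-3: everything it awaited (m0 and m3) is free; runs, freeing m12
  task-6: everything it awaited (m0 and m11) is free; runs, freeing m4
  task-2: everything it awaited (m0) is free; runs, freeing m5 and m19
  task-4: everything it awaited (m4) is free; runs, freeing m9 and m10
  task-8: everything it awaited (m12 and m5) is free; runs, freeing m13 and m6
  task-5: everything it awaited (m10) is free; runs, freeing m15


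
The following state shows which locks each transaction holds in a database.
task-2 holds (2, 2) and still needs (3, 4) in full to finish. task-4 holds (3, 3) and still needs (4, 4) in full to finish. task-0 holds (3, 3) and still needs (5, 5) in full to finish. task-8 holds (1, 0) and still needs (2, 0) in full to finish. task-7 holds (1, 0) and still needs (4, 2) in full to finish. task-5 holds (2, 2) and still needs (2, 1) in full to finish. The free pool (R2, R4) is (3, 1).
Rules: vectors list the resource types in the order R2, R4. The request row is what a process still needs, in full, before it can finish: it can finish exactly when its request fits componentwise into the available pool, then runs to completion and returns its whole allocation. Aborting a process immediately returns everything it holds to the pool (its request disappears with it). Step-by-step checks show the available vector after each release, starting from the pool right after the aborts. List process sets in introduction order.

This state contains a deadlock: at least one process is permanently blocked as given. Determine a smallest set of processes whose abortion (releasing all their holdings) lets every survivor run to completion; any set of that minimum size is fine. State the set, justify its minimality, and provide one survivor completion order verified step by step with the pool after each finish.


Abort task-2.
Key observation: the returned (2, 2) from task-2 is what brings task-0 — unrunnable before, under any order — into play at step 4.
Minimality: the empty abort set fails — the state is deadlocked as it stands.
One survivor order: task-8, task-5, task-7, task-0, task-4. Verifying each step (post-abort pool first):
  pool = (5, 3)
  task-8: need (2, 0) fits (5, 3); releases (1, 0), pool now (6, 3)
  task-5: need (2, 1) fits (6, 3); releases (2, 2), pool now (8, 5)
  task-7: need (4, 2) fits (8, 5); releases (1, 0), pool now (9, 5)
  task-0: need (5, 5) fits (9, 5); releases (3, 3), pool now (12, 8)
  task-4: need (4, 4) fits (12, 8); releases (3, 3), pool now (15, 11)


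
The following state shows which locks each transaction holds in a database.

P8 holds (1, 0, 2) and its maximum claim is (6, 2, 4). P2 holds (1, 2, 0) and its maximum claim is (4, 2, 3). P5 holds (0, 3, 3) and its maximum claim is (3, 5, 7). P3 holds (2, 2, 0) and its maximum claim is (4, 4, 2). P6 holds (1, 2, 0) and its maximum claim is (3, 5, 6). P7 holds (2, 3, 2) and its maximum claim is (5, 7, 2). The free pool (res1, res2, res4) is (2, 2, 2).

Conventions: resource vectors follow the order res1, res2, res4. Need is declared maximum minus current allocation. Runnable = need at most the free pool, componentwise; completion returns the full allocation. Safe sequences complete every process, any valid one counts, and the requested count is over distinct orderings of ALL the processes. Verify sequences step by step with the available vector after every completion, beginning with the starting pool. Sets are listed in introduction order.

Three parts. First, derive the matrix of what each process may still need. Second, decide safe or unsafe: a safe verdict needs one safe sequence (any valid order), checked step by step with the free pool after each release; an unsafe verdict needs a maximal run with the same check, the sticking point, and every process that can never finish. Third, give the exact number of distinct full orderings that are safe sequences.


(1) Remaining need (order res1, res2, res4):
  P8: (5, 2, 2)
  P2: (3, 0, 3)
  P5: (3, 2, 4)
  P3: (2, 2, 2)
  P6: (2, 3, 6)
  P7: (3, 4, 0)
(2) SAFE — a valid safe sequence is P3, P7, P2, P8, P5, P6.
Key observation: P3 is the earliest step where a requested resource binds exactly: need (2, 2, 2), pool (2, 2, 2) at its turn.
Walking it through:
  pool = (2, 2, 2)
  P3 needs (2, 2, 2) <= (2, 2, 2) -> finishes; pool += (2, 2, 0) = (4, 4, 2)
  P7 needs (3, 4, 0) <= (4, 4, 2) -> finishes; pool += (2, 3, 2) = (6, 7, 4)
  P2 needs (3, 0, 3) <= (6, 7, 4) -> finishes; pool += (1, 2, 0) = (7, 9, 4)
  P8 needs (5, 2, 2) <= (7, 9, 4) -> finishes; pool += (1, 0, 2) = (8, 9, 6)
  P5 needs (3, 2, 4) <= (8, 9, 6) -> finishes; pool += (0, 3, 3) = (8, 12, 9)
  P6 needs (2, 3, 6) <= (8, 12, 9) -> finishes; pool += (1, 2, 0) = (9, 14, 9)
(3) Exactly 16 of the possible complete orderings are safe sequences.


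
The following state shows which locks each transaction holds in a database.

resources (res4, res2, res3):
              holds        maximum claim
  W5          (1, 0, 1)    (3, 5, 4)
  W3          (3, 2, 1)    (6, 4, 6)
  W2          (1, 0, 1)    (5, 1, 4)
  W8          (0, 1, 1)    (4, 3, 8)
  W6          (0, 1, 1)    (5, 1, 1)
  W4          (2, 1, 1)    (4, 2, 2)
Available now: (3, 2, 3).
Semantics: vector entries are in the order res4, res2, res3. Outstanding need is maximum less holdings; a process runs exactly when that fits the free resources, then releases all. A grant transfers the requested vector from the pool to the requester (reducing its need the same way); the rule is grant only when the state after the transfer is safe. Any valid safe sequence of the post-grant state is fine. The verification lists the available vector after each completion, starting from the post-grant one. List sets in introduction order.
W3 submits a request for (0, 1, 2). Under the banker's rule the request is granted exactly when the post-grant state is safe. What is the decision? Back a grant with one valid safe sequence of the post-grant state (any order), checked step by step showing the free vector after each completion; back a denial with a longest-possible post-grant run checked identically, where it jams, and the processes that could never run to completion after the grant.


GRANT: granting preserves safety; a valid post-grant sequence is W4, W6, W2, W3, W8, W5.
Key observation: (3, 1, 1) free after granting still covers W4 first, and each release covers the next.
Check on the post-grant state, step by step:
  pool = (3, 1, 1)
  W4: need (2, 1, 1) fits (3, 1, 1); releases (2, 1, 1), pool now (5, 2, 2)
  W6: need (5, 0, 0) fits (5, 2, 2); releases (0, 1, 1), pool now (5, 3, 3)
  W2: need (4, 1, 3) fits (5, 3, 3); releases (1, 0, 1), pool now (6, 3, 4)
  W3: need (3, 1, 3) fits (6, 3, 4); releases (3, 3, 3), pool now (9, 6, 7)
  W8: need (4, 2, 7) fits (9, 6, 7); releases (0, 1, 1), pool now (9, 7, 8)
  W5: need (2, 5, 3) fits (9, 7, 8); releases (1, 0, 1), pool now (10, 7, 9)


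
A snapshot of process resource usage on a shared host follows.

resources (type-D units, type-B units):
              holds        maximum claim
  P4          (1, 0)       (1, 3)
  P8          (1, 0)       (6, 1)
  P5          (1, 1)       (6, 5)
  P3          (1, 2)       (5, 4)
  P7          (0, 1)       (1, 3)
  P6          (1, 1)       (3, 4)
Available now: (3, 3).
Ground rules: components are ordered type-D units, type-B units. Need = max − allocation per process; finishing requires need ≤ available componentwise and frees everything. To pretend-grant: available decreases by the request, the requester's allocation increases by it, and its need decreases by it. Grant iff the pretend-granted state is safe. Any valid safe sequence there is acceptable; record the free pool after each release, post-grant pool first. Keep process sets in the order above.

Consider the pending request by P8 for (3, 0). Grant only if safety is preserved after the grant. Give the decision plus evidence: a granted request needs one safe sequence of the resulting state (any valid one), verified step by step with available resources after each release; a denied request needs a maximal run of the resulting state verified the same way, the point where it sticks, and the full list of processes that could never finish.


DENY: after the grant no complete ordering would exist.
Key observation: even finishing P4, P7 leaves just (1, 4) free — too little type-D units for any of the remaining processes.
After a pretend grant, a maximal execution: P4, P7 — then nothing else fits. Walking it through:
  pool = (0, 3)
  P4 needs (0, 3) <= (0, 3) -> finishes; pool += (1, 0) = (1, 3)
  P7 needs (1, 2) <= (1, 3) -> finishes; pool += (0, 1) = (1, 4)
  blocked: P8 wants (2, 1), pool (1, 4) — not enough type-D units
  blocked: P5 wants (5, 4), pool (1, 4) — not enough type-D units
  blocked: P3 wants (4, 2), pool (1, 4) — not enough type-D units
  blocked: P6 wants (2, 3), pool (1, 4) — not enough type-D units
Had the request been granted, P8, P5, P3 and P6 could never finish.


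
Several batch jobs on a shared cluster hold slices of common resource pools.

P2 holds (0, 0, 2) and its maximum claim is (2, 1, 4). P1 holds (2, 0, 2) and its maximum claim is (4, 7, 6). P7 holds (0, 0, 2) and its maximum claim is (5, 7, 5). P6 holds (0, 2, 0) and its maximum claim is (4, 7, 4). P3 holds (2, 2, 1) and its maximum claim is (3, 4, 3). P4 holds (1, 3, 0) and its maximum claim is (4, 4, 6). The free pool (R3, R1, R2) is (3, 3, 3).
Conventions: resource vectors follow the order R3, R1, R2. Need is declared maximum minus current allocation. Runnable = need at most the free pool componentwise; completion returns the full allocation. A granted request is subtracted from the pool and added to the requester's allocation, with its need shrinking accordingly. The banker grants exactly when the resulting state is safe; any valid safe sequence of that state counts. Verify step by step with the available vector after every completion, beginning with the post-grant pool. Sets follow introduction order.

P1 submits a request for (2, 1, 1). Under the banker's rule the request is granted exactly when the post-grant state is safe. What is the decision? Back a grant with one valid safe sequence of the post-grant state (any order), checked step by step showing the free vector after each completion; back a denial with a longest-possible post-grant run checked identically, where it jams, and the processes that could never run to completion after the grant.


DENY — the pretend-granted state is unsafe.
Key observation: after P3, P2 the pool peaks at (3, 4, 5), and each blocked process is short somewhere: P1 on R1; P7 on R3, R1; P6 on R3, R1; P4 on R2.
Pretend the grant happened; the run P3, P2 goes as far as possible. Step-by-step check:
  pool = (1, 2, 2)
  P3: need (1, 2, 2) fits (1, 2, 2); releases (2, 2, 1), pool now (3, 4, 3)
  P2: need (2, 1, 2) fits (3, 4, 3); releases (0, 0, 2), pool now (3, 4, 5)
  P1 still needs (0, 6, 3) but only (3, 4, 5) is free — short on R1
  P7 still needs (5, 7, 3) but only (3, 4, 5) is free — short on R3 and R1
  P6 still needs (4, 5, 4) but only (3, 4, 5) is free — short on R3 and R1
  P4 still needs (3, 1, 6) but only (3, 4, 5) is free — short on R2
Processes that could never finish after the grant: P1, P7, P6 and P4.


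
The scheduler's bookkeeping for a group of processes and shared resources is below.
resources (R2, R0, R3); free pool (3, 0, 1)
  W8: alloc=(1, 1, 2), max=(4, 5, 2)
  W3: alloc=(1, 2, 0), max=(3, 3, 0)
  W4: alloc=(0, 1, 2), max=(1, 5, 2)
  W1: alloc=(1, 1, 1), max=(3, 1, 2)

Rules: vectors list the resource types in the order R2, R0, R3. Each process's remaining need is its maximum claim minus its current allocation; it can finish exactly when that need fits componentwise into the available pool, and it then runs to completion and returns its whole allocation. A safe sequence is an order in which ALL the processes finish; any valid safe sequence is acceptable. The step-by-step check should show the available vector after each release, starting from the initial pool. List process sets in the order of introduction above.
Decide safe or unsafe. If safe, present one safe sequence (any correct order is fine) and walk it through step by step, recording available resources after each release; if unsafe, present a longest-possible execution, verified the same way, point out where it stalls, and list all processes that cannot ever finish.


UNSAFE.
Key observation: W1, W3 can finish, but then (5, 3, 2) is all there is, and the blocked group's R0 demands exceed it.
Going as far as possible: W1, W3; after that, nothing fits. Step-by-step check:
  pool = (3, 0, 1)
  run W1 (needs (2, 0, 1), free (3, 0, 1)); after release of (1, 1, 1) the pool is (4, 1, 2)
  run W3 (needs (2, 1, 0), free (4, 1, 2)); after release of (1, 2, 0) the pool is (5, 3, 2)
  blocked: W8 wants (3, 4, 0), pool (5, 3, 2) — not enough R0
  blocked: W4 wants (1, 4, 0), pool (5, 3, 2) — not enough R0
Processes that can never finish: W8 and W4.


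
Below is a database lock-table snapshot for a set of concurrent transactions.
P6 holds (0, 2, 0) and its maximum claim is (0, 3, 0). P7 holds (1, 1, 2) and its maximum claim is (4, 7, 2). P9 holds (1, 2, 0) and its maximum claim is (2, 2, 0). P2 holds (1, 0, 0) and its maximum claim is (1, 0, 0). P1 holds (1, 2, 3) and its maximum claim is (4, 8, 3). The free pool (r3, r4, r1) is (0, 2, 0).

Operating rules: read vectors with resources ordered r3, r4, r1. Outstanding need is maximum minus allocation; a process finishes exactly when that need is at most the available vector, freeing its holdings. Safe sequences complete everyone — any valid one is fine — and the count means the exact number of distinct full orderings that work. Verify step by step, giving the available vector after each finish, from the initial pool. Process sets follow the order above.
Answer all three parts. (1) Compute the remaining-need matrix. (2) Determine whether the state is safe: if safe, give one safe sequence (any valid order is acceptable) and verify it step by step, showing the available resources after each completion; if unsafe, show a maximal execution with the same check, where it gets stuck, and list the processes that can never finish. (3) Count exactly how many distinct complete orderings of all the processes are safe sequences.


(1) Remaining need (order r3, r4, r1):
  P6: (0, 1, 0)
  P7: (3, 6, 0)
  P9: (1, 0, 0)
  P2: (0, 0, 0)
  P1: (3, 6, 0)
(2) The state is UNSAFE.
Key observation: no order helps: past P2, P6, P9, the free pool tops out at (2, 6, 0), below what each blocked process needs in r3.
Going as far as possible: P2, P6, P9; after that, nothing fits. Verifying each step:
  pool = (0, 2, 0)
  P2: need (0, 0, 0) fits (0, 2, 0); releases (1, 0, 0), pool now (1, 2, 0)
  P6: need (0, 1, 0) fits (1, 2, 0); releases (0, 2, 0), pool now (1, 4, 0)
  P9: need (1, 0, 0) fits (1, 4, 0); releases (1, 2, 0), pool now (2, 6, 0)
  P7 still needs (3, 6, 0) but only (2, 6, 0) is free — short on r3
  P1 still needs (3, 6, 0) but only (2, 6, 0) is free — short on r3
Never able to finish: P7 and P1.
(3) Exactly 0 of the possible complete orderings are safe sequences.


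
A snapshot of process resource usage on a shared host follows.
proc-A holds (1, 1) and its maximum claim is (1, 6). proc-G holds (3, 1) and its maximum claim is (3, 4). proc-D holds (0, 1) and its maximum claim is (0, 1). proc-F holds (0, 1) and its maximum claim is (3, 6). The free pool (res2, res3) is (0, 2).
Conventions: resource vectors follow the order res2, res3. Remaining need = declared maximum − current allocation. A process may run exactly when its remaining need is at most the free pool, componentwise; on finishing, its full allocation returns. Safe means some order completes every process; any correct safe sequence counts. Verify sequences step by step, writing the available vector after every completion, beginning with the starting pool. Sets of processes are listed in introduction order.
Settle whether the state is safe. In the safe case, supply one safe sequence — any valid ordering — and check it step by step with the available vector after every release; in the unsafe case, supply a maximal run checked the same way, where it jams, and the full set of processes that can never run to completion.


UNSAFE — no complete ordering exists.
Key observation: after proc-D, proc-G complete, (3, 4) is the best the pool ever gets, yet each leftover process wants more res3.
A maximal execution: proc-D, proc-G — then nothing else fits. Walking it through:
  pool = (0, 2)
  proc-D: need (0, 0) fits (0, 2); releases (0, 1), pool now (0, 3)
  proc-G: need (0, 3) fits (0, 3); releases (3, 1), pool now (3, 4)
  proc-A still needs (0, 5) but only (3, 4) is free — short on res3
  proc-F still needs (3, 5) but only (3, 4) is free — short on res3
Permanently blocked: proc-A and proc-F.


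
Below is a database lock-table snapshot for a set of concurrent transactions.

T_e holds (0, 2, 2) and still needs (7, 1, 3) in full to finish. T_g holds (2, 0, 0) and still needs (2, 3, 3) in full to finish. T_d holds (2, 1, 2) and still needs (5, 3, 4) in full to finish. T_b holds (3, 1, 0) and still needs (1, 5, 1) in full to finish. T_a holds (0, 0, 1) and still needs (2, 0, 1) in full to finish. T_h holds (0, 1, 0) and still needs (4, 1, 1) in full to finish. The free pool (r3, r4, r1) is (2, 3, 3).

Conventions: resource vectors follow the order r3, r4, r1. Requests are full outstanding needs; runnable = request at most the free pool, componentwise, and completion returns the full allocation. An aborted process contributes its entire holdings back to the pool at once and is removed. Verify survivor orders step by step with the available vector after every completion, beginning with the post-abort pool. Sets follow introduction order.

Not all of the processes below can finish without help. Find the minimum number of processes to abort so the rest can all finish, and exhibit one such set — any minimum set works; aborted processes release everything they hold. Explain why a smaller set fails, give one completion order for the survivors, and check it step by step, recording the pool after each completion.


Minimum abort set: T_d.
Key observation: the returned (2, 1, 2) from T_d is what brings T_b — unrunnable before, under any order — into play at step 4.
Minimality: the empty abort set fails — the state is deadlocked as it stands.
Survivors finish in the order: T_g, T_a, T_h, T_b, T_e. Check, step by step (pool after the aborts first):
  pool = (4, 4, 5)
  T_g needs (2, 3, 3) <= (4, 4, 5) -> finishes; pool += (2, 0, 0) = (6, 4, 5)
  T_a needs (2, 0, 1) <= (6, 4, 5) -> finishes; pool += (0, 0, 1) = (6, 4, 6)
  T_h needs (4, 1, 1) <= (6, 4, 6) -> finishes; pool += (0, 1, 0) = (6, 5, 6)
  T_b needs (1, 5, 1) <= (6, 5, 6) -> finishes; pool += (3, 1, 0) = (9, 6, 6)
  T_e needs (7, 1, 3) <= (9, 6, 6) -> finishes; pool += (0, 2, 2) = (9, 8, 8)


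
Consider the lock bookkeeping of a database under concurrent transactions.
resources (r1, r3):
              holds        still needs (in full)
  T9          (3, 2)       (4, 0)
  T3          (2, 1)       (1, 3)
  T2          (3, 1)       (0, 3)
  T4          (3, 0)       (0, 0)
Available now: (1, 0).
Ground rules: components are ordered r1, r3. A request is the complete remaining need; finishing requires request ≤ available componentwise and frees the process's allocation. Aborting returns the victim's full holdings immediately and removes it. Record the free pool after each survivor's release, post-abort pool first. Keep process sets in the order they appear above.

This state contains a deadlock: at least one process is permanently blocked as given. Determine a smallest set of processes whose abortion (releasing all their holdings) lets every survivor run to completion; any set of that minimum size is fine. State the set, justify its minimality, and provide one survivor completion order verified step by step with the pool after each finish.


Minimum abort set: T3.
Key observation: the returned (2, 1) from T3 is what brings T2 — unrunnable before, under any order — into play at step 3.
Why nothing smaller works: aborting no one leaves the state deadlocked as given.
Survivors finish in the order: T4, T9, T2. Verifying each step (pool after the aborts first):
  pool = (3, 1)
  T4 needs (0, 0) <= (3, 1) -> finishes; pool += (3, 0) = (6, 1)
  T9 needs (4, 0) <= (6, 1) -> finishes; pool += (3, 2) = (9, 3)
  T2 needs (0, 3) <= (9, 3) -> finishes; pool += (3, 1) = (12, 4)


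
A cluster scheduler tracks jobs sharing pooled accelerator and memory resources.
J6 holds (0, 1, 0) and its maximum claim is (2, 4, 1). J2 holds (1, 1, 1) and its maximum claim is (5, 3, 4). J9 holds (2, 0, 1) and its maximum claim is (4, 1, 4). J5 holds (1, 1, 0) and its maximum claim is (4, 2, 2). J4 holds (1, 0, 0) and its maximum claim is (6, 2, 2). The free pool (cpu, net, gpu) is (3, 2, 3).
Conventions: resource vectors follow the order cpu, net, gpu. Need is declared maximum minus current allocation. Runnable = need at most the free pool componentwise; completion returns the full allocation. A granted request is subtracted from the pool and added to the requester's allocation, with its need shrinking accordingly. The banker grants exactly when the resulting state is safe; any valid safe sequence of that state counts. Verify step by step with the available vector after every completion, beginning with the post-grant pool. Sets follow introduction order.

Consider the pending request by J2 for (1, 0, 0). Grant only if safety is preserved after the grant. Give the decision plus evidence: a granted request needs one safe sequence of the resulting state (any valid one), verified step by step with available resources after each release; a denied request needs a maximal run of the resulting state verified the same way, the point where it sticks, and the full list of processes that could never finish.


GRANT: granting preserves safety; a valid post-grant sequence is J9, J5, J4, J2, J6.
Key observation: the transfer keeps a workable pool ((2, 2, 3)); J9 starts the safe sequence.
Step-by-step check of the post-grant state:
  pool = (2, 2, 3)
  J9: need (2, 1, 3) fits (2, 2, 3); releases (2, 0, 1), pool now (4, 2, 4)
  J5: need (3, 1, 2) fits (4, 2, 4); releases (1, 1, 0), pool now (5, 3, 4)
  J4: need (5, 2, 2) fits (5, 3, 4); releases (1, 0, 0), pool now (6, 3, 4)
  J2: need (3, 2, 3) fits (6, 3, 4); releases (2, 1, 1), pool now (8, 4, 5)
  J6: need (2, 3, 1) fits (8, 4, 5); releases (0, 1, 0), pool now (8, 5, 5)


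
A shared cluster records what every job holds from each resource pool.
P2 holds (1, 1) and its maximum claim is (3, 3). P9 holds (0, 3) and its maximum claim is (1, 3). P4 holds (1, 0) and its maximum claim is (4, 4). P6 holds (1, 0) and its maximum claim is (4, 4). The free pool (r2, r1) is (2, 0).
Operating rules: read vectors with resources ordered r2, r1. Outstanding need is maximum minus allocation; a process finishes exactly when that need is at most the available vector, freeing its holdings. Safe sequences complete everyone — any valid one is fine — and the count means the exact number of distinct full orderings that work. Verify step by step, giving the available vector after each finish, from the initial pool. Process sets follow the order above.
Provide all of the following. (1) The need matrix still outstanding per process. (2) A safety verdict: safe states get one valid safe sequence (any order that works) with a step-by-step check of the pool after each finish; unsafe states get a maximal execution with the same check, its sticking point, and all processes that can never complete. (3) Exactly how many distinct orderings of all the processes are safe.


(1) Need matrix, components ordered r2, r1:
  P2: (2, 2)
  P9: (1, 0)
  P4: (3, 4)
  P6: (3, 4)
(2) SAFE, for example via the order P9, P2, P4, P6.
Key observation: P2 marks the first exact bind of the order: its need (2, 2) fits the free (2, 3) with zero slack on a requested resource.
Walking it through:
  pool = (2, 0)
  P9 needs (1, 0) <= (2, 0) -> finishes; pool += (0, 3) = (2, 3)
  P2 needs (2, 2) <= (2, 3) -> finishes; pool += (1, 1) = (3, 4)
  P4 needs (3, 4) <= (3, 4) -> finishes; pool += (1, 0) = (4, 4)
  P6 needs (3, 4) <= (4, 4) -> finishes; pool += (1, 0) = (5, 4)
(3) Precisely 2 of the possible complete orderings are safe sequences.


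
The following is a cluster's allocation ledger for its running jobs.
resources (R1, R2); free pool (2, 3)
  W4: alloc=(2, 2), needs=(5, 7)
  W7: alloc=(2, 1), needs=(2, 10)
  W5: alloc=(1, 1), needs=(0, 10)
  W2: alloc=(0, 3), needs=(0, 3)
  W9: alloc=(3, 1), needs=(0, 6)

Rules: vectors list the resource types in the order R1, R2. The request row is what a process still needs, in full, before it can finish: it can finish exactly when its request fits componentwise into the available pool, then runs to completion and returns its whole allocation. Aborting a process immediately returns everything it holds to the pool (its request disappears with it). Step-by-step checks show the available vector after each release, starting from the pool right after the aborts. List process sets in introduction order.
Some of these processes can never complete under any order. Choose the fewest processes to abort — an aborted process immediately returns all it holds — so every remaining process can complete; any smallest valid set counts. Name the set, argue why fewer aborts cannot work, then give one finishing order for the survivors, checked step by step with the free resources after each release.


Abort W7.
Key observation: the deadlocked W5 becomes finishable only because W7 released (2, 1); it completes at step 4 below.
No smaller set exists: with zero aborts the deadlock remains.
One survivor order: W2, W9, W4, W5. Check, step by step (post-abort pool first):
  pool = (4, 4)
  W2 needs (0, 3) <= (4, 4) -> finishes; pool += (0, 3) = (4, 7)
  W9 needs (0, 6) <= (4, 7) -> finishes; pool += (3, 1) = (7, 8)
  W4 needs (5, 7) <= (7, 8) -> finishes; pool += (2, 2) = (9, 10)
  W5 needs (0, 10) <= (9, 10) -> finishes; pool += (1, 1) = (10, 11)


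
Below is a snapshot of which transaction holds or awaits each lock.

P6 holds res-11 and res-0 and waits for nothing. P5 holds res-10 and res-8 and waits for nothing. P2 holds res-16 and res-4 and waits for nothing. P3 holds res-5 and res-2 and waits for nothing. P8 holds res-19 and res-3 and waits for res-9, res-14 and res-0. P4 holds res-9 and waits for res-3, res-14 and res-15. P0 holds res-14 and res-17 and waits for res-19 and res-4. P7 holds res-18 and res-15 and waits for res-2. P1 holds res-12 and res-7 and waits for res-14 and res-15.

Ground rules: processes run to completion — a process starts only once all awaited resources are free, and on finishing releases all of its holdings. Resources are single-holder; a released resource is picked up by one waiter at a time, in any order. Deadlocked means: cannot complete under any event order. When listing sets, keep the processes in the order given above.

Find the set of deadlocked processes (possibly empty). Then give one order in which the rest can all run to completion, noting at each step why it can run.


Deadlocked: P8, P4, P0 and P1.
Key observation: the loop P8 -> P4 -> P8 blocks itself forever; P0 is caught in further circular waits and P1 waits into the deadlock from upstream.
A valid finishing order for the others: P2, P6, P5, P3, P7.
Check, step by step:
  P2 waits on nothing -> runs at once and releases res-16 and res-4
  P6 waits on nothing -> runs at once and releases res-11 and res-0
  P5 waits on nothing -> runs at once and releases res-10 and res-8
  P3 waits on nothing -> runs at once and releases res-5 and res-2
  P7 waits on res-2 — all released -> runs and releases res-18 and res-15


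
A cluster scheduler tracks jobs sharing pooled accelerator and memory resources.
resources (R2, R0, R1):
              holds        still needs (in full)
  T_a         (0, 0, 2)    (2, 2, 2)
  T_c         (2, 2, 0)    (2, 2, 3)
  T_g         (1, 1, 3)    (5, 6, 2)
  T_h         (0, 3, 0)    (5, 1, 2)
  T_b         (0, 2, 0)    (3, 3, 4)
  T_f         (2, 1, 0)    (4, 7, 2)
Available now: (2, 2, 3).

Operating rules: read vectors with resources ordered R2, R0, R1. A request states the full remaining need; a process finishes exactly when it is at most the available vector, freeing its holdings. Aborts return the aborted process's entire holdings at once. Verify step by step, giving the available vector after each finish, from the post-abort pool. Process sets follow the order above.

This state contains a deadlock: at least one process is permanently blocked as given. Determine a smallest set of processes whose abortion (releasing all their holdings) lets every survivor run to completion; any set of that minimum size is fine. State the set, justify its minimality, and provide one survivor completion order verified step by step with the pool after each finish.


The answer: abort T_f.
Key observation: the returned (2, 1, 0) from T_f is what brings T_h — unrunnable before, under any order — into play at step 3.
Minimality: the empty abort set fails — the state is deadlocked as it stands.
One survivor order: T_c, T_a, T_h, T_g, T_b. Step-by-step check (post-abort pool first):
  pool = (4, 3, 3)
  T_c: need (2, 2, 3) fits (4, 3, 3); releases (2, 2, 0), pool now (6, 5, 3)
  T_a: need (2, 2, 2) fits (6, 5, 3); releases (0, 0, 2), pool now (6, 5, 5)
  T_h: need (5, 1, 2) fits (6, 5, 5); releases (0, 3, 0), pool now (6, 8, 5)
  T_g: need (5, 6, 2) fits (6, 8, 5); releases (1, 1, 3), pool now (7, 9, 8)
  T_b: need (3, 3, 4) fits (7, 9, 8); releases (0, 2, 0), pool now (7, 11, 8)


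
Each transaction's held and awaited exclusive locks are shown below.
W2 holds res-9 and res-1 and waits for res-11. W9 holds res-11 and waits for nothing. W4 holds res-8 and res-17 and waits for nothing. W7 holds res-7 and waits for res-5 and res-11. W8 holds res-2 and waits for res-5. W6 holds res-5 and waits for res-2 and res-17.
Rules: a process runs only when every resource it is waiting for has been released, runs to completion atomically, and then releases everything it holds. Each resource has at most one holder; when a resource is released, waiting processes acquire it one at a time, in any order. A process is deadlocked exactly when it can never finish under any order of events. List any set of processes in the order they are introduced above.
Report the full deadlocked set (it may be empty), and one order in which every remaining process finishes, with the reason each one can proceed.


The deadlocked set is W7, W8 and W6.
Key observation: nobody on the ring W6 -> W8 -> W6 can start until another member finishes, which never happens; W7 waits into the deadlock from upstream.
One completion order for the rest: W9, W2, W4.
Verifying each step:
  W9: no waits; runs immediately, freeing res-11
  W2 waits on res-11 — all released -> runs and releases res-9 and res-1
  W4: no waits; runs immediately, freeing res-8 and res-17


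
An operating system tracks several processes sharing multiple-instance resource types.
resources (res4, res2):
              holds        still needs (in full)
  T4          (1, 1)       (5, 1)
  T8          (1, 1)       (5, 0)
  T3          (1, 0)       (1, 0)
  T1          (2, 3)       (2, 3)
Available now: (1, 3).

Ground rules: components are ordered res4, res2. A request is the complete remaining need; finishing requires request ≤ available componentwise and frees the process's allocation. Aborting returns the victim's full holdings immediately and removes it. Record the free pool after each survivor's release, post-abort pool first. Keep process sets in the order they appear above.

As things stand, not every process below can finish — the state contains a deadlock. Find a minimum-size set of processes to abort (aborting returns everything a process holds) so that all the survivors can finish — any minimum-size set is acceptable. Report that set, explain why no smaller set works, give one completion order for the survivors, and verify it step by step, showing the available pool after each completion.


Abort T4.
Key observation: the returned (1, 1) from T4 is what brings T8 — unrunnable before, under any order — into play at step 3.
Why nothing smaller works: aborting no one leaves the state deadlocked as given.
Survivors finish in the order: T1, T3, T8. Walking it through (pool after the aborts first):
  pool = (2, 4)
  T1: need (2, 3) fits (2, 4); releases (2, 3), pool now (4, 7)
  T3: need (1, 0) fits (4, 7); releases (1, 0), pool now (5, 7)
  T8: need (5, 0) fits (5, 7); releases (1, 1), pool now (6, 8)


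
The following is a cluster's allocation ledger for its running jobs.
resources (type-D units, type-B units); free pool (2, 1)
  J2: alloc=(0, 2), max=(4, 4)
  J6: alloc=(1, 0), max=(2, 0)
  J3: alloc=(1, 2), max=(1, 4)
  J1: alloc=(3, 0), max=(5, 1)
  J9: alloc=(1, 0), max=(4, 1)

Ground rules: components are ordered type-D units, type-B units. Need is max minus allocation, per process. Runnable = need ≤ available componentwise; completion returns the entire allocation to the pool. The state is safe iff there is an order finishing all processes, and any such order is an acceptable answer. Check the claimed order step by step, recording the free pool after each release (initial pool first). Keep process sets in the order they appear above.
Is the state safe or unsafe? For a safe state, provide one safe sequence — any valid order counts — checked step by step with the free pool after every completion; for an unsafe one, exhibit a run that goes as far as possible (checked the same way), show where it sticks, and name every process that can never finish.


UNSAFE — no complete ordering exists.
Key observation: the wall is type-B units: completing J1, J9, J6 brings the pool only to (7, 1), and all the rest need more.
A maximal execution: J1, J9, J6 — then nothing else fits. Step-by-step check:
  pool = (2, 1)
  J1: need (2, 1) fits (2, 1); releases (3, 0), pool now (5, 1)
  J9: need (3, 1) fits (5, 1); releases (1, 0), pool now (6, 1)
  J6: need (1, 0) fits (6, 1); releases (1, 0), pool now (7, 1)
  J2 cannot run: need (4, 2) vs free (7, 1) (insufficient type-B units)
  J3 cannot run: need (0, 2) vs free (7, 1) (insufficient type-B units)
Never able to finish: J2 and J3.
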